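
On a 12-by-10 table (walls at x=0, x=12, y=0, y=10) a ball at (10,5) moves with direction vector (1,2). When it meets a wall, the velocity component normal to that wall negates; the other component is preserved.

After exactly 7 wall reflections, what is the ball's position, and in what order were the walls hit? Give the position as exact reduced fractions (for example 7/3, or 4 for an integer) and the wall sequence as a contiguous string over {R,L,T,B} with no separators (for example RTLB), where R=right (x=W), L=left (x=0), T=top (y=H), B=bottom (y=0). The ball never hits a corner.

1. t=2 → R at (12,9); v=(-1,2)
2. t=1/2 → T at (23/2,10); v=(-1,-2)
3. t=5 → B at (13/2,0); v=(-1,2)
4. t=5 → T at (3/2,10); v=(-1,-2)
5. t=3/2 → L at (0,7); v=(1,-2)
6. t=7/2 → B at (7/2,0); v=(1,2)
7. t=5 → T at (17/2,10); v=(1,-2)

Final position: (17/2,10)
Wall sequence: RTBTLBT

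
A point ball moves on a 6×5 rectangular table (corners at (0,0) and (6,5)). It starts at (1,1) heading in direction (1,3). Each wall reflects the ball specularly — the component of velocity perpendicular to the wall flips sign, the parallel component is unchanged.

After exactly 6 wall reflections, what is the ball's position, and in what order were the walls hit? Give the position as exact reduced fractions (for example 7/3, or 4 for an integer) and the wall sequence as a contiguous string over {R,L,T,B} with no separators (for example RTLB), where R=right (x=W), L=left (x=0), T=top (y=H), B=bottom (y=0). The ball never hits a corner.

Final position: (3,5)
Wall sequence: TBTRBT

1. t=4/3 → T at (7/3,5); v=(1,-3)
2. t=5/3 → B at (4,0); v=(1,3)
3. t=5/3 → T at (17/3,5); v=(1,-3)
4. t=1/3 → R at (6,4); v=(-1,-3)
5. t=4/3 → B at (14/3,0); v=(-1,3)
6. t=5/3 → T at (3,5); v=(-1,-3)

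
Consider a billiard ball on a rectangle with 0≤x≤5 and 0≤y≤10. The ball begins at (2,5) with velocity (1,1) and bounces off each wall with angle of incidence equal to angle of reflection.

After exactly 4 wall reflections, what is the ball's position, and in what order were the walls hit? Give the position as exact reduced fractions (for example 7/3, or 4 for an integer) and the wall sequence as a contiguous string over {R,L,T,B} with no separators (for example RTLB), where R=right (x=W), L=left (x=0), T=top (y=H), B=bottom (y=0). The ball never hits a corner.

1. t=3 → R at (5,8); v=(-1,1)
2. t=2 → T at (3,10); v=(-1,-1)
3. t=3 → L at (0,7); v=(1,-1)
4. t=5 → R at (5,2); v=(-1,-1)

Final position: (5,2)
Wall sequence: RTLR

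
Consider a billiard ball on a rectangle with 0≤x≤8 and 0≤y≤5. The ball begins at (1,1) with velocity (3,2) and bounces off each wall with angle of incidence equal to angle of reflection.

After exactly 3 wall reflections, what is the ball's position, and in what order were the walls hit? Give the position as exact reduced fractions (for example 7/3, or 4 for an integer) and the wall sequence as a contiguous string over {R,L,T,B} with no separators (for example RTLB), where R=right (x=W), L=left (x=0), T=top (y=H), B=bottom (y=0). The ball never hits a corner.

1. t=2 → T at (7,5); v=(3,-2)
2. t=1/3 → R at (8,13/3); v=(-3,-2)
3. t=13/6 → B at (3/2,0); v=(-3,2)

Final position: (3/2,0)
Wall sequence: TRB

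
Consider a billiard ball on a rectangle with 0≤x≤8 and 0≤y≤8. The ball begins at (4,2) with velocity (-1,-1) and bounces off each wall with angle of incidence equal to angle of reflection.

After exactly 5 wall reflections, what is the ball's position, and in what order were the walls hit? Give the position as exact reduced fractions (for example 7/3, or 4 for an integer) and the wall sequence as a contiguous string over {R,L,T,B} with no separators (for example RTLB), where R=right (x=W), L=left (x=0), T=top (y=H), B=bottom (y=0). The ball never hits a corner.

1. t=2 → B at (2,0); v=(-1,1)
2. t=2 → L at (0,2); v=(1,1)
3. t=6 → T at (6,8); v=(1,-1)
4. t=2 → R at (8,6); v=(-1,-1)
5. t=6 → B at (2,0); v=(-1,1)

Final position: (2,0)
Wall sequence: BLTRB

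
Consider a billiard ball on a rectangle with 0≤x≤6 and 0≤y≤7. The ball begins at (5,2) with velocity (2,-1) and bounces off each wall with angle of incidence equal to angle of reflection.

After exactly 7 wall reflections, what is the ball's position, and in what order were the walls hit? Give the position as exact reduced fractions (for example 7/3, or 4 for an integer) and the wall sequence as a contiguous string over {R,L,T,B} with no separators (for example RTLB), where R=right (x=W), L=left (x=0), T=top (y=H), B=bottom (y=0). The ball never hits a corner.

1. t=1/2 → R at (6,3/2); v=(-2,-1)
2. t=3/2 → B at (3,0); v=(-2,1)
3. t=3/2 → L at (0,3/2); v=(2,1)
4. t=3 → R at (6,9/2); v=(-2,1)
5. t=5/2 → T at (1,7); v=(-2,-1)
6. t=1/2 → L at (0,13/2); v=(2,-1)
7. t=3 → R at (6,7/2); v=(-2,-1)

Final position: (6,7/2)
Wall sequence: RBLRTLR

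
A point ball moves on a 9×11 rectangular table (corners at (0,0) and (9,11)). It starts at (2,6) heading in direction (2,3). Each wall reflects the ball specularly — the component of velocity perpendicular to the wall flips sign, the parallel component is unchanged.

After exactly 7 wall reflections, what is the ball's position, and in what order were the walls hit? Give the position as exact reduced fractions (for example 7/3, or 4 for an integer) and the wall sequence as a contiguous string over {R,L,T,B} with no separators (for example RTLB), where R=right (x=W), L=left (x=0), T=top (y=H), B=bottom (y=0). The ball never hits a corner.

Final position: (26/3,0)
Wall sequence: TRBLTRB

1. t=5/3 → T at (16/3,11); v=(2,-3)
2. t=11/6 → R at (9,11/2); v=(-2,-3)
3. t=11/6 → B at (16/3,0); v=(-2,3)
4. t=8/3 → L at (0,8); v=(2,3)
5. t=1 → T at (2,11); v=(2,-3)
6. t=7/2 → R at (9,1/2); v=(-2,-3)
7. t=1/6 → B at (26/3,0); v=(-2,3)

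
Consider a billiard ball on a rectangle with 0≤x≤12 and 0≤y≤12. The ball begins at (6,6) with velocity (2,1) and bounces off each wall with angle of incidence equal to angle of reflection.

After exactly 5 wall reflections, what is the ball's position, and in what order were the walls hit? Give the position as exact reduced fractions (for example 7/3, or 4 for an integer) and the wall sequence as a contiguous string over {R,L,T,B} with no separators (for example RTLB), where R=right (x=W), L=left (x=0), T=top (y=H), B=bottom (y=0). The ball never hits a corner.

Final position: (6,0)
Wall sequence: RTLRB

1. t=3 → R at (12,9); v=(-2,1)
2. t=3 → T at (6,12); v=(-2,-1)
3. t=3 → L at (0,9); v=(2,-1)
4. t=6 → R at (12,3); v=(-2,-1)
5. t=3 → B at (6,0); v=(-2,1)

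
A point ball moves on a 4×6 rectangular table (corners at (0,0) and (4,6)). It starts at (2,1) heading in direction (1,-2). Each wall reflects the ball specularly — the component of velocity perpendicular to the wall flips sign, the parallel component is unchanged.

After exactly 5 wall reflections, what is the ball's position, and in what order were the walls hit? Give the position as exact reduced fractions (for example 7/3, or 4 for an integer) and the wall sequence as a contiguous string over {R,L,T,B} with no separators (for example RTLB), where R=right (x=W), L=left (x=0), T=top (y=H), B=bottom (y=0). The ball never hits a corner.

1. t=1/2 → B at (5/2,0); v=(1,2)
2. t=3/2 → R at (4,3); v=(-1,2)
3. t=3/2 → T at (5/2,6); v=(-1,-2)
4. t=5/2 → L at (0,1); v=(1,-2)
5. t=1/2 → B at (1/2,0); v=(1,2)

Final position: (1/2,0)
Wall sequence: BRTLB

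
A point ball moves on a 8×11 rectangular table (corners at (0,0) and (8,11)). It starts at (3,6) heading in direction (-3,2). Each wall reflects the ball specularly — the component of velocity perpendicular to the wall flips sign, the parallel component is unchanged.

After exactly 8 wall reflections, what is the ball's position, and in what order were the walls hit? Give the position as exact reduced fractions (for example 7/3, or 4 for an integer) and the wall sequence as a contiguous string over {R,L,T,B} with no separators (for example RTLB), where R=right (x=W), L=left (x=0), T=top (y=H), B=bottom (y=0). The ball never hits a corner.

1. t=1 → L at (0,8); v=(3,2)
2. t=3/2 → T at (9/2,11); v=(3,-2)
3. t=7/6 → R at (8,26/3); v=(-3,-2)
4. t=8/3 → L at (0,10/3); v=(3,-2)
5. t=5/3 → B at (5,0); v=(3,2)
6. t=1 → R at (8,2); v=(-3,2)
7. t=8/3 → L at (0,22/3); v=(3,2)
8. t=11/6 → T at (11/2,11); v=(3,-2)

Final position: (11/2,11)
Wall sequence: LTRLBRLT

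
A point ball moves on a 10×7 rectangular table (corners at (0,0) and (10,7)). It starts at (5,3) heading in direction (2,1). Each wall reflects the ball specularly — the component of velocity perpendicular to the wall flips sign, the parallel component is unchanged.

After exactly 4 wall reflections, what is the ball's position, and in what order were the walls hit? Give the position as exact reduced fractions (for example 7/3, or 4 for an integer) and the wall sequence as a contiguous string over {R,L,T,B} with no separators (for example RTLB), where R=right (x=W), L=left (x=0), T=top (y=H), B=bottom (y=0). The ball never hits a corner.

1. t=5/2 → R at (10,11/2); v=(-2,1)
2. t=3/2 → T at (7,7); v=(-2,-1)
3. t=7/2 → L at (0,7/2); v=(2,-1)
4. t=7/2 → B at (7,0); v=(2,1)

Final position: (7,0)
Wall sequence: RTLB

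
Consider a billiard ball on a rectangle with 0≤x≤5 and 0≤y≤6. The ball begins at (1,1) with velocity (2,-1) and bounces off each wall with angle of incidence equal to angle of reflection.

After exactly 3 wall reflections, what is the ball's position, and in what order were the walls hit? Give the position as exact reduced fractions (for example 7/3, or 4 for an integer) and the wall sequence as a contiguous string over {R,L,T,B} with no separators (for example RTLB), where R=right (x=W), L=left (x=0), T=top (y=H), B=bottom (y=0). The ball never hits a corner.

Final position: (0,7/2)
Wall sequence: BRL

1. t=1 → B at (3,0); v=(2,1)
2. t=1 → R at (5,1); v=(-2,1)
3. t=5/2 → L at (0,7/2); v=(2,1)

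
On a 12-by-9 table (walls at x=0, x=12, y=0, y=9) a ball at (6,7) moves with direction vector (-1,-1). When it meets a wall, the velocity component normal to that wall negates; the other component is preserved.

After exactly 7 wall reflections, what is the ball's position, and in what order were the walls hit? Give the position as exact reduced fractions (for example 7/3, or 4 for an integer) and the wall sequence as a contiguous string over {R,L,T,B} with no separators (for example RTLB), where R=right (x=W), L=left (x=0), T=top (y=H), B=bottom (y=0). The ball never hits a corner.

Final position: (4,9)
Wall sequence: LBTRBLT

1. t=6 → L at (0,1); v=(1,-1)
2. t=1 → B at (1,0); v=(1,1)
3. t=9 → T at (10,9); v=(1,-1)
4. t=2 → R at (12,7); v=(-1,-1)
5. t=7 → B at (5,0); v=(-1,1)
6. t=5 → L at (0,5); v=(1,1)
7. t=4 → T at (4,9); v=(1,-1)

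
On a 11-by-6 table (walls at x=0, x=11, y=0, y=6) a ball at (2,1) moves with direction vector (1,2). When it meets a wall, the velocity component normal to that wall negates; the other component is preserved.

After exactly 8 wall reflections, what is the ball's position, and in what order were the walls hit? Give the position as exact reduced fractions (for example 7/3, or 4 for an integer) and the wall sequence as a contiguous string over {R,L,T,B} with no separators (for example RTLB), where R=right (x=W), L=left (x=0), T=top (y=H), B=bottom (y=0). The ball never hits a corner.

Final position: (0,5)
Wall sequence: TBTRBTBL

1. t=5/2 → T at (9/2,6); v=(1,-2)
2. t=3 → B at (15/2,0); v=(1,2)
3. t=3 → T at (21/2,6); v=(1,-2)
4. t=1/2 → R at (11,5); v=(-1,-2)
5. t=5/2 → B at (17/2,0); v=(-1,2)
6. t=3 → T at (11/2,6); v=(-1,-2)
7. t=3 → B at (5/2,0); v=(-1,2)
8. t=5/2 → L at (0,5); v=(1,2)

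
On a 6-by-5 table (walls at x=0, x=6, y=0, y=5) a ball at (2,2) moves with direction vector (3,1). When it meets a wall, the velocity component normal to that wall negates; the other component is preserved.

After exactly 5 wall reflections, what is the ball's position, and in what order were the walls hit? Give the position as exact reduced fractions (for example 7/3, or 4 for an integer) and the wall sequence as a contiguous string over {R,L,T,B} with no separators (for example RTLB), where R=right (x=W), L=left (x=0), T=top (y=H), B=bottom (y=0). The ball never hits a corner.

Final position: (0,2/3)
Wall sequence: RTLRL

1. t=4/3 → R at (6,10/3); v=(-3,1)
2. t=5/3 → T at (1,5); v=(-3,-1)
3. t=1/3 → L at (0,14/3); v=(3,-1)
4. t=2 → R at (6,8/3); v=(-3,-1)
5. t=2 → L at (0,2/3); v=(3,-1)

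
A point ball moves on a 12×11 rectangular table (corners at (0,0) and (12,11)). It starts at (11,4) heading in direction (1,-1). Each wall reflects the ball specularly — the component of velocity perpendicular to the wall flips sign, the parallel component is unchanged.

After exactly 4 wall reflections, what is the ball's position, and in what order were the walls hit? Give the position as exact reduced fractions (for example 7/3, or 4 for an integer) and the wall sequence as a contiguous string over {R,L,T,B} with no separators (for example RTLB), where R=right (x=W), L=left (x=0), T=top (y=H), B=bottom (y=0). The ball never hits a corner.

1. t=1 → R at (12,3); v=(-1,-1)
2. t=3 → B at (9,0); v=(-1,1)
3. t=9 → L at (0,9); v=(1,1)
4. t=2 → T at (2,11); v=(1,-1)

Final position: (2,11)
Wall sequence: RBLT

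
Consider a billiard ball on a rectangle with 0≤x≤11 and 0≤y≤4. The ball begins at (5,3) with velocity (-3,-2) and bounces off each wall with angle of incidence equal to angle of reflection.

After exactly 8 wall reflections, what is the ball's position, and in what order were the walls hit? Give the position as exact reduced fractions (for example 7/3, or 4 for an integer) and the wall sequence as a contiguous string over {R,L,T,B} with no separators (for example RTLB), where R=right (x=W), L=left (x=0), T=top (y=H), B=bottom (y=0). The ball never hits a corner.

Final position: (3/2,0)
Wall sequence: BLTRBTLB

1. t=3/2 → B at (1/2,0); v=(-3,2)
2. t=1/6 → L at (0,1/3); v=(3,2)
3. t=11/6 → T at (11/2,4); v=(3,-2)
4. t=11/6 → R at (11,1/3); v=(-3,-2)
5. t=1/6 → B at (21/2,0); v=(-3,2)
6. t=2 → T at (9/2,4); v=(-3,-2)
7. t=3/2 → L at (0,1); v=(3,-2)
8. t=1/2 → B at (3/2,0); v=(3,2)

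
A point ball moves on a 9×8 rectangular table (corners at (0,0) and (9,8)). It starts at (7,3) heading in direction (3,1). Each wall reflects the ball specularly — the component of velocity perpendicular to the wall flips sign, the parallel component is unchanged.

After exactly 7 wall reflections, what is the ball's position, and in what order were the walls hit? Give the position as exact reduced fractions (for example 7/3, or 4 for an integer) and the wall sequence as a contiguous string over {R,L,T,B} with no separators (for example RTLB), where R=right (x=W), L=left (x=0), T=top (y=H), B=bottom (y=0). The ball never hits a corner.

Final position: (8,0)
Wall sequence: RLTRLRB

1. t=2/3 → R at (9,11/3); v=(-3,1)
2. t=3 → L at (0,20/3); v=(3,1)
3. t=4/3 → T at (4,8); v=(3,-1)
4. t=5/3 → R at (9,19/3); v=(-3,-1)
5. t=3 → L at (0,10/3); v=(3,-1)
6. t=3 → R at (9,1/3); v=(-3,-1)
7. t=1/3 → B at (8,0); v=(-3,1)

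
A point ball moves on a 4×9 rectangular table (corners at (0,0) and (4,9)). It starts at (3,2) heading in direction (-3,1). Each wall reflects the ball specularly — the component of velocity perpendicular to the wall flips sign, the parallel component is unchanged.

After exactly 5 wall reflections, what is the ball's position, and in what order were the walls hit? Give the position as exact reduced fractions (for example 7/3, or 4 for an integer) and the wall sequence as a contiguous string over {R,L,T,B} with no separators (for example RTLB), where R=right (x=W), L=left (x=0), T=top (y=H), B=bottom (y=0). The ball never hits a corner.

Final position: (0,25/3)
Wall sequence: LRLRL

1. t=1 → L at (0,3); v=(3,1)
2. t=4/3 → R at (4,13/3); v=(-3,1)
3. t=4/3 → L at (0,17/3); v=(3,1)
4. t=4/3 → R at (4,7); v=(-3,1)
5. t=4/3 → L at (0,25/3); v=(3,1)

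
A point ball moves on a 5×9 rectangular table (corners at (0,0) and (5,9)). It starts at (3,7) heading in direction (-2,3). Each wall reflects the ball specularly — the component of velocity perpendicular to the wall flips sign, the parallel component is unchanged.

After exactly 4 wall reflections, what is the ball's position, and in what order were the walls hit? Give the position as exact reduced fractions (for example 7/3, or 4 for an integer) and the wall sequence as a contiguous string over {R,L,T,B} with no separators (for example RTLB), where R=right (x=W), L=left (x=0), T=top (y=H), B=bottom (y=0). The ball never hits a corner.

Final position: (5,1)
Wall sequence: TLBR

1. t=2/3 → T at (5/3,9); v=(-2,-3)
2. t=5/6 → L at (0,13/2); v=(2,-3)
3. t=13/6 → B at (13/3,0); v=(2,3)
4. t=1/3 → R at (5,1); v=(-2,3)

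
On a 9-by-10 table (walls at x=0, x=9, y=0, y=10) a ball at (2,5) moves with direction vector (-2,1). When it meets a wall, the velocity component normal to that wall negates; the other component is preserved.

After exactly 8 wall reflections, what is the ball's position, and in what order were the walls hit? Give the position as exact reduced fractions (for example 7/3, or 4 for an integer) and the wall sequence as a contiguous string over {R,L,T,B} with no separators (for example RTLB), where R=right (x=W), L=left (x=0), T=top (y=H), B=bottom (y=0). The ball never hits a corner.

Final position: (9,17/2)
Wall sequence: LTRLRBLR

1. t=1 → L at (0,6); v=(2,1)
2. t=4 → T at (8,10); v=(2,-1)
3. t=1/2 → R at (9,19/2); v=(-2,-1)
4. t=9/2 → L at (0,5); v=(2,-1)
5. t=9/2 → R at (9,1/2); v=(-2,-1)
6. t=1/2 → B at (8,0); v=(-2,1)
7. t=4 → L at (0,4); v=(2,1)
8. t=9/2 → R at (9,17/2); v=(-2,1)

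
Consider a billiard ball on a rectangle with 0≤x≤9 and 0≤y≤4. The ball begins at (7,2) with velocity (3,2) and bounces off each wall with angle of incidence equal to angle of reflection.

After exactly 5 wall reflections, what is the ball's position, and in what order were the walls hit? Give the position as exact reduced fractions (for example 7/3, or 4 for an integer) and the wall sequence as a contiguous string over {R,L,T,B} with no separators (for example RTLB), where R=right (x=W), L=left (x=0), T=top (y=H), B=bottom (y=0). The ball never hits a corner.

1. t=2/3 → R at (9,10/3); v=(-3,2)
2. t=1/3 → T at (8,4); v=(-3,-2)
3. t=2 → B at (2,0); v=(-3,2)
4. t=2/3 → L at (0,4/3); v=(3,2)
5. t=4/3 → T at (4,4); v=(3,-2)

Final position: (4,4)
Wall sequence: RTBLT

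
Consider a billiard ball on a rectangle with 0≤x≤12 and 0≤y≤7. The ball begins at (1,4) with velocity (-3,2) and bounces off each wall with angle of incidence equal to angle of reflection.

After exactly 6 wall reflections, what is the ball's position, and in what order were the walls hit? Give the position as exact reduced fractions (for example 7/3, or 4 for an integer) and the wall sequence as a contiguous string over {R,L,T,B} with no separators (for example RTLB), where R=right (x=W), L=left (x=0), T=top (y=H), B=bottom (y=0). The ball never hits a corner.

1. t=1/3 → L at (0,14/3); v=(3,2)
2. t=7/6 → T at (7/2,7); v=(3,-2)
3. t=17/6 → R at (12,4/3); v=(-3,-2)
4. t=2/3 → B at (10,0); v=(-3,2)
5. t=10/3 → L at (0,20/3); v=(3,2)
6. t=1/6 → T at (1/2,7); v=(3,-2)

Final position: (1/2,7)
Wall sequence: LTRBLT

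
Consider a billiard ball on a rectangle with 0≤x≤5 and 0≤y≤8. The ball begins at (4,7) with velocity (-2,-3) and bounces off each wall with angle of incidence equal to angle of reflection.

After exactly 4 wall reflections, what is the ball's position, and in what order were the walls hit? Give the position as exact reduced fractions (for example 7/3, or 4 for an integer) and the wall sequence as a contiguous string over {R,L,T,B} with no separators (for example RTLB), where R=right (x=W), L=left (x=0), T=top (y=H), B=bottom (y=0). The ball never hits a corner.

Final position: (4,8)
Wall sequence: LBRT

1. t=2 → L at (0,1); v=(2,-3)
2. t=1/3 → B at (2/3,0); v=(2,3)
3. t=13/6 → R at (5,13/2); v=(-2,3)
4. t=1/2 → T at (4,8); v=(-2,-3)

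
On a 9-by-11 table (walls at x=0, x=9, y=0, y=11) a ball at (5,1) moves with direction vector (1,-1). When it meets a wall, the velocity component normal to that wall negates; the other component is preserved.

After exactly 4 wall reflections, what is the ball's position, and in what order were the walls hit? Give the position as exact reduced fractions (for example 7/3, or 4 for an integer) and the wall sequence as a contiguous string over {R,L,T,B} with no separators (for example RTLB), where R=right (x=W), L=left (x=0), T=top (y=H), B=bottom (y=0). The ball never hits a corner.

1. t=1 → B at (6,0); v=(1,1)
2. t=3 → R at (9,3); v=(-1,1)
3. t=8 → T at (1,11); v=(-1,-1)
4. t=1 → L at (0,10); v=(1,-1)

Final position: (0,10)
Wall sequence: BRTL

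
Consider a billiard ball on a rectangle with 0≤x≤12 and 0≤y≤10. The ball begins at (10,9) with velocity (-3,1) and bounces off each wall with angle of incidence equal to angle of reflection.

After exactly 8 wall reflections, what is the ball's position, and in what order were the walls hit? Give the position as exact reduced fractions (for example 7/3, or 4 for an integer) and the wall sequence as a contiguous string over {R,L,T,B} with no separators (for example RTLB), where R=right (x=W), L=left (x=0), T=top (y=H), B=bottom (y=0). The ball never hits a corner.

Final position: (5,10)
Wall sequence: TLRBLRLT

1. t=1 → T at (7,10); v=(-3,-1)
2. t=7/3 → L at (0,23/3); v=(3,-1)
3. t=4 → R at (12,11/3); v=(-3,-1)
4. t=11/3 → B at (1,0); v=(-3,1)
5. t=1/3 → L at (0,1/3); v=(3,1)
6. t=4 → R at (12,13/3); v=(-3,1)
7. t=4 → L at (0,25/3); v=(3,1)
8. t=5/3 → T at (5,10); v=(3,-1)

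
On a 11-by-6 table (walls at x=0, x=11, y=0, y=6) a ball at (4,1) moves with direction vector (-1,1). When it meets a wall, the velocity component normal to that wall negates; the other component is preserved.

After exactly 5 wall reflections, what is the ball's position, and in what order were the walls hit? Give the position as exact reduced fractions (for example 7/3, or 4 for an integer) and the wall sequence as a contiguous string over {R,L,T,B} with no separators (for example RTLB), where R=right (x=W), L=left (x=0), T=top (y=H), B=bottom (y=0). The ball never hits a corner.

Final position: (9,6)
Wall sequence: LTBRT

1. t=4 → L at (0,5); v=(1,1)
2. t=1 → T at (1,6); v=(1,-1)
3. t=6 → B at (7,0); v=(1,1)
4. t=4 → R at (11,4); v=(-1,1)
5. t=2 → T at (9,6); v=(-1,-1)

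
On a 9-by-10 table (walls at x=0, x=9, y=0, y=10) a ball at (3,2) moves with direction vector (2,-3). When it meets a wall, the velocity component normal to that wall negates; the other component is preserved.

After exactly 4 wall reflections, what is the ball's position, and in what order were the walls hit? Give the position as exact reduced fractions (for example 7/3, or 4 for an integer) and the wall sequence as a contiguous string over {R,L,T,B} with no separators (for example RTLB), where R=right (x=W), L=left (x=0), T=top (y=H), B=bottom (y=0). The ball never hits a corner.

1. t=2/3 → B at (13/3,0); v=(2,3)
2. t=7/3 → R at (9,7); v=(-2,3)
3. t=1 → T at (7,10); v=(-2,-3)
4. t=10/3 → B at (1/3,0); v=(-2,3)

Final position: (1/3,0)
Wall sequence: BRTB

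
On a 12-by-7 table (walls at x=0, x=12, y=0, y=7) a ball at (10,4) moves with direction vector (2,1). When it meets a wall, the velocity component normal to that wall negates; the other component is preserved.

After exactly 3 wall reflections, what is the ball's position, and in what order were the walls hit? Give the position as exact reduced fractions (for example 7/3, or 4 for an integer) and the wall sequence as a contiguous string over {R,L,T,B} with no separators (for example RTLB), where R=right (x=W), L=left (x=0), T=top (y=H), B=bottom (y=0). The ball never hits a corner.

1. t=1 → R at (12,5); v=(-2,1)
2. t=2 → T at (8,7); v=(-2,-1)
3. t=4 → L at (0,3); v=(2,-1)

Final position: (0,3)
Wall sequence: RTL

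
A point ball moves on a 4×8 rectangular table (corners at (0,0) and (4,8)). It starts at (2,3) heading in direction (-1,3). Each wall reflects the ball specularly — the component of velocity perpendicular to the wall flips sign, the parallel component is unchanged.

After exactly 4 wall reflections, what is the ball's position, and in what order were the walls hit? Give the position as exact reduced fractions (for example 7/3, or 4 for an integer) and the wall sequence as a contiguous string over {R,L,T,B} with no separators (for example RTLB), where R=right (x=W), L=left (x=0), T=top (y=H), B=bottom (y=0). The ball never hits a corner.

Final position: (4,5)
Wall sequence: TLBR

1. t=5/3 → T at (1/3,8); v=(-1,-3)
2. t=1/3 → L at (0,7); v=(1,-3)
3. t=7/3 → B at (7/3,0); v=(1,3)
4. t=5/3 → R at (4,5); v=(-1,3)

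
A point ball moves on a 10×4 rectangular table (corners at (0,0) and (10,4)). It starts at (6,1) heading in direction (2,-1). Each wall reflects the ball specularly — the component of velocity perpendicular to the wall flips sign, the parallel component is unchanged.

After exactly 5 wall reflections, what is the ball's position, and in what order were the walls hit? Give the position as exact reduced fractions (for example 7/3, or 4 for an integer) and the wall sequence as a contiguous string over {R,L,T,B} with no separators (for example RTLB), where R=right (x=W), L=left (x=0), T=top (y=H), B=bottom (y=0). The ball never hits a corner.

Final position: (4,0)
Wall sequence: BRTLB

1. t=1 → B at (8,0); v=(2,1)
2. t=1 → R at (10,1); v=(-2,1)
3. t=3 → T at (4,4); v=(-2,-1)
4. t=2 → L at (0,2); v=(2,-1)
5. t=2 → B at (4,0); v=(2,1)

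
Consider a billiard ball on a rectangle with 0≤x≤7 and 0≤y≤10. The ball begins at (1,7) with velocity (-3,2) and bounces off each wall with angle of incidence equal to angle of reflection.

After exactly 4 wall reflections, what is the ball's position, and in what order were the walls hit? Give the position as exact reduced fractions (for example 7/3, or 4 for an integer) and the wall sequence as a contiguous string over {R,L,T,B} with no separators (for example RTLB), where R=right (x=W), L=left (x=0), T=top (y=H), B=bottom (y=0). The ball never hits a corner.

Final position: (0,3)
Wall sequence: LTRL

1. t=1/3 → L at (0,23/3); v=(3,2)
2. t=7/6 → T at (7/2,10); v=(3,-2)
3. t=7/6 → R at (7,23/3); v=(-3,-2)
4. t=7/3 → L at (0,3); v=(3,-2)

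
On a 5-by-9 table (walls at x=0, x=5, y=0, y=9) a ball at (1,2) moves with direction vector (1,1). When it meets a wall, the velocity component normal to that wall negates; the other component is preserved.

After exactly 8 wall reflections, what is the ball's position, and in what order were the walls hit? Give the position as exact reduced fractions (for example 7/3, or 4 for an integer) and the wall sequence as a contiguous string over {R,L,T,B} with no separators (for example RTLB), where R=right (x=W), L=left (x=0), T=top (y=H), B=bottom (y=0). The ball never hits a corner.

1. t=4 → R at (5,6); v=(-1,1)
2. t=3 → T at (2,9); v=(-1,-1)
3. t=2 → L at (0,7); v=(1,-1)
4. t=5 → R at (5,2); v=(-1,-1)
5. t=2 → B at (3,0); v=(-1,1)
6. t=3 → L at (0,3); v=(1,1)
7. t=5 → R at (5,8); v=(-1,1)
8. t=1 → T at (4,9); v=(-1,-1)

Final position: (4,9)
Wall sequence: RTLRBLRT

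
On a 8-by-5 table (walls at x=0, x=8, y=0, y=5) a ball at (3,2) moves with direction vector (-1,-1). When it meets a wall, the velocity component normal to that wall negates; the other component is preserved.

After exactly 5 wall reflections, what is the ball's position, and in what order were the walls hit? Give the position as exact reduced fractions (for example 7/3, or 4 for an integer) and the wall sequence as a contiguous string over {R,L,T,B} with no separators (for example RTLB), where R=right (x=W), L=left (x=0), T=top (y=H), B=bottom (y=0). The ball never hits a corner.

1. t=2 → B at (1,0); v=(-1,1)
2. t=1 → L at (0,1); v=(1,1)
3. t=4 → T at (4,5); v=(1,-1)
4. t=4 → R at (8,1); v=(-1,-1)
5. t=1 → B at (7,0); v=(-1,1)

Final position: (7,0)
Wall sequence: BLTRB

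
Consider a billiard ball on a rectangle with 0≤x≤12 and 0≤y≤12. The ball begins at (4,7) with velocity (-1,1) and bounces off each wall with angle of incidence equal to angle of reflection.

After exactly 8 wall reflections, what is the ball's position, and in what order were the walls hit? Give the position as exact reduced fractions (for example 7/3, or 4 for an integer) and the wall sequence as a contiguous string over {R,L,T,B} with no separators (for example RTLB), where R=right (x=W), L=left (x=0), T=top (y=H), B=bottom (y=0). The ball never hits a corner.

Final position: (11,0)
Wall sequence: LTRBLTRB

1. t=4 → L at (0,11); v=(1,1)
2. t=1 → T at (1,12); v=(1,-1)
3. t=11 → R at (12,1); v=(-1,-1)
4. t=1 → B at (11,0); v=(-1,1)
5. t=11 → L at (0,11); v=(1,1)
6. t=1 → T at (1,12); v=(1,-1)
7. t=11 → R at (12,1); v=(-1,-1)
8. t=1 → B at (11,0); v=(-1,1)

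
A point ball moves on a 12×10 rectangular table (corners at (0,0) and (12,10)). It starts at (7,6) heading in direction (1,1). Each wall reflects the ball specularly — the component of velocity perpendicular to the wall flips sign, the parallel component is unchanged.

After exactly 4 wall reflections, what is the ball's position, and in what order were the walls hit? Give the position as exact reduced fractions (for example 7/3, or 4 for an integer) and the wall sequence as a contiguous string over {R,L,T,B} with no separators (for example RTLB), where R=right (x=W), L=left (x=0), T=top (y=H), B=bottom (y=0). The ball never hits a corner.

1. t=4 → T at (11,10); v=(1,-1)
2. t=1 → R at (12,9); v=(-1,-1)
3. t=9 → B at (3,0); v=(-1,1)
4. t=3 → L at (0,3); v=(1,1)

Final position: (0,3)
Wall sequence: TRBL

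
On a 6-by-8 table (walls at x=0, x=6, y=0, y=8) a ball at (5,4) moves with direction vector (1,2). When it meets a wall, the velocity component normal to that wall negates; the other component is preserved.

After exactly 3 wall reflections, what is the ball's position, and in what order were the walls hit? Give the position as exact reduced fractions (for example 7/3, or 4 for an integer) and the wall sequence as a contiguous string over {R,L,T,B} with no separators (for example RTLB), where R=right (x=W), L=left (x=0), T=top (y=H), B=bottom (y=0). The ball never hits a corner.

1. t=1 → R at (6,6); v=(-1,2)
2. t=1 → T at (5,8); v=(-1,-2)
3. t=4 → B at (1,0); v=(-1,2)

Final position: (1,0)
Wall sequence: RTB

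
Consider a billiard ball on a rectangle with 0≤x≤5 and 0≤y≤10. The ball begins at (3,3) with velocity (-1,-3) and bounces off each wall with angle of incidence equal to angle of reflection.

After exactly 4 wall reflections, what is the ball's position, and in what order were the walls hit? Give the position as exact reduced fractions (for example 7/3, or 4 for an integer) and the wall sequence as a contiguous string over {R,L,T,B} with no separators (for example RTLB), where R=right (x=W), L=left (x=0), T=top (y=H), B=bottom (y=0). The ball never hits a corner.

1. t=1 → B at (2,0); v=(-1,3)
2. t=2 → L at (0,6); v=(1,3)
3. t=4/3 → T at (4/3,10); v=(1,-3)
4. t=10/3 → B at (14/3,0); v=(1,3)

Final position: (14/3,0)
Wall sequence: BLTB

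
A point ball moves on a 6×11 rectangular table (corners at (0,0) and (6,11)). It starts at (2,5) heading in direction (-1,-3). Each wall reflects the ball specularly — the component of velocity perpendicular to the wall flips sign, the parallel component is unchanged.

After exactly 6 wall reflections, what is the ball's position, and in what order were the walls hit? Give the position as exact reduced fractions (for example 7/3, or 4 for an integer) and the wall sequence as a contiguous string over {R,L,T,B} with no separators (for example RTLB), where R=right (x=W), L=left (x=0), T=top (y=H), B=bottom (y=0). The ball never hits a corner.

1. t=5/3 → B at (1/3,0); v=(-1,3)
2. t=1/3 → L at (0,1); v=(1,3)
3. t=10/3 → T at (10/3,11); v=(1,-3)
4. t=8/3 → R at (6,3); v=(-1,-3)
5. t=1 → B at (5,0); v=(-1,3)
6. t=11/3 → T at (4/3,11); v=(-1,-3)

Final position: (4/3,11)
Wall sequence: BLTRBT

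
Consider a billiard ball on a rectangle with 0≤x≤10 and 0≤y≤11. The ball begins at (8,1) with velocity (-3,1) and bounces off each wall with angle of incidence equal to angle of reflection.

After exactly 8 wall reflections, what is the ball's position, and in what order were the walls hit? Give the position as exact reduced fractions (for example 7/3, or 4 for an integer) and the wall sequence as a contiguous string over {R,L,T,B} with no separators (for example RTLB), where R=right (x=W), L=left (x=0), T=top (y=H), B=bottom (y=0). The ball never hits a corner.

Final position: (5,0)
Wall sequence: LRLTRLRB

1. t=8/3 → L at (0,11/3); v=(3,1)
2. t=10/3 → R at (10,7); v=(-3,1)
3. t=10/3 → L at (0,31/3); v=(3,1)
4. t=2/3 → T at (2,11); v=(3,-1)
5. t=8/3 → R at (10,25/3); v=(-3,-1)
6. t=10/3 → L at (0,5); v=(3,-1)
7. t=10/3 → R at (10,5/3); v=(-3,-1)
8. t=5/3 → B at (5,0); v=(-3,1)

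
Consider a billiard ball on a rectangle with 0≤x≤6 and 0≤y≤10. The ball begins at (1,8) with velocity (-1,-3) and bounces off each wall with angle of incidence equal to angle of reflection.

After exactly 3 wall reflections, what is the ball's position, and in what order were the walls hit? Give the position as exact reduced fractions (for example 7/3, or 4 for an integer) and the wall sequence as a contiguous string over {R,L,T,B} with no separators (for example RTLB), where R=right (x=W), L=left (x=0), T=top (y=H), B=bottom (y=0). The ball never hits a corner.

Final position: (5,10)
Wall sequence: LBT

1. t=1 → L at (0,5); v=(1,-3)
2. t=5/3 → B at (5/3,0); v=(1,3)
3. t=10/3 → T at (5,10); v=(1,-3)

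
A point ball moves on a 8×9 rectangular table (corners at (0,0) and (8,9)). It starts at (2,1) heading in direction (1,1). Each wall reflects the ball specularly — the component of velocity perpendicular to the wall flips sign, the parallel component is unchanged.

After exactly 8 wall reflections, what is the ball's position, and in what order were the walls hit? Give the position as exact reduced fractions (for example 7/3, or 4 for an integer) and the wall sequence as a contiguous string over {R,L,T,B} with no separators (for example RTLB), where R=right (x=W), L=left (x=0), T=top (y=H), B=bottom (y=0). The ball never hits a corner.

1. t=6 → R at (8,7); v=(-1,1)
2. t=2 → T at (6,9); v=(-1,-1)
3. t=6 → L at (0,3); v=(1,-1)
4. t=3 → B at (3,0); v=(1,1)
5. t=5 → R at (8,5); v=(-1,1)
6. t=4 → T at (4,9); v=(-1,-1)
7. t=4 → L at (0,5); v=(1,-1)
8. t=5 → B at (5,0); v=(1,1)

Final position: (5,0)
Wall sequence: RTLBRTLB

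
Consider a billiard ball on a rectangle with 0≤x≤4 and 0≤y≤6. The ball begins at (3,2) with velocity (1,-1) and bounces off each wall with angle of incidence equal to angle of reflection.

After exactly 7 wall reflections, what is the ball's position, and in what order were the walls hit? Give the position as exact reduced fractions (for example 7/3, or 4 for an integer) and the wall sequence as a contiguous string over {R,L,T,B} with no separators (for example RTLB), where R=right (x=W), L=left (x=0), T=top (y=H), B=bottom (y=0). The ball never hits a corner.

1. t=1 → R at (4,1); v=(-1,-1)
2. t=1 → B at (3,0); v=(-1,1)
3. t=3 → L at (0,3); v=(1,1)
4. t=3 → T at (3,6); v=(1,-1)
5. t=1 → R at (4,5); v=(-1,-1)
6. t=4 → L at (0,1); v=(1,-1)
7. t=1 → B at (1,0); v=(1,1)

Final position: (1,0)
Wall sequence: RBLTRLB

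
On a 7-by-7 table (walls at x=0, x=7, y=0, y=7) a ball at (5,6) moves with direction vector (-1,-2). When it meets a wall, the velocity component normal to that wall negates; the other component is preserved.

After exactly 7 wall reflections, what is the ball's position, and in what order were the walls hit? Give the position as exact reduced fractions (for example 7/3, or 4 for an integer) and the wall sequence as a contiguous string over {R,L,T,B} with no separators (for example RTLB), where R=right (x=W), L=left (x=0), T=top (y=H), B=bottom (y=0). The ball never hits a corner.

1. t=3 → B at (2,0); v=(-1,2)
2. t=2 → L at (0,4); v=(1,2)
3. t=3/2 → T at (3/2,7); v=(1,-2)
4. t=7/2 → B at (5,0); v=(1,2)
5. t=2 → R at (7,4); v=(-1,2)
6. t=3/2 → T at (11/2,7); v=(-1,-2)
7. t=7/2 → B at (2,0); v=(-1,2)

Final position: (2,0)
Wall sequence: BLTBRTB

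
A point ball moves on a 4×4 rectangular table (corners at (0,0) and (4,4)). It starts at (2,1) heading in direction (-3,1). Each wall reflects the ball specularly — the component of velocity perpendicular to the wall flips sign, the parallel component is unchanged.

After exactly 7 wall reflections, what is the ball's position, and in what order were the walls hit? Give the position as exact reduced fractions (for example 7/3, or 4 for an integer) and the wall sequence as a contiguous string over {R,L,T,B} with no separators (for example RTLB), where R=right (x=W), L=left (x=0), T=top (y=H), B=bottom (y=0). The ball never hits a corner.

Final position: (3,0)
Wall sequence: LRTLRLB

1. t=2/3 → L at (0,5/3); v=(3,1)
2. t=4/3 → R at (4,3); v=(-3,1)
3. t=1 → T at (1,4); v=(-3,-1)
4. t=1/3 → L at (0,11/3); v=(3,-1)
5. t=4/3 → R at (4,7/3); v=(-3,-1)
6. t=4/3 → L at (0,1); v=(3,-1)
7. t=1 → B at (3,0); v=(3,1)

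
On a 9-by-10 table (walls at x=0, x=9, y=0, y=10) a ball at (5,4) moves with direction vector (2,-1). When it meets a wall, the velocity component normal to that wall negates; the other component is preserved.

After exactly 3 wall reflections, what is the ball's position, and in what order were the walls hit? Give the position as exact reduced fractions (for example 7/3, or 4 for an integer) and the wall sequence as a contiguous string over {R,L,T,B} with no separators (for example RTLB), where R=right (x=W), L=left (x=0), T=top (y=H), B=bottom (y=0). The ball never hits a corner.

1. t=2 → R at (9,2); v=(-2,-1)
2. t=2 → B at (5,0); v=(-2,1)
3. t=5/2 → L at (0,5/2); v=(2,1)

Final position: (0,5/2)
Wall sequence: RBL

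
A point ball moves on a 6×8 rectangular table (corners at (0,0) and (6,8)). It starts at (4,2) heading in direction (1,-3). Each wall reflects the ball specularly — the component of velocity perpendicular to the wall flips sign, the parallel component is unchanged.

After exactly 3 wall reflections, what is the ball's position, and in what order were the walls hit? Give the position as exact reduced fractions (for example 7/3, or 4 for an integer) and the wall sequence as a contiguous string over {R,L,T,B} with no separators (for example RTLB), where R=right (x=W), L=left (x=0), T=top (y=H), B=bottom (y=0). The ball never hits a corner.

1. t=2/3 → B at (14/3,0); v=(1,3)
2. t=4/3 → R at (6,4); v=(-1,3)
3. t=4/3 → T at (14/3,8); v=(-1,-3)

Final position: (14/3,8)
Wall sequence: BRT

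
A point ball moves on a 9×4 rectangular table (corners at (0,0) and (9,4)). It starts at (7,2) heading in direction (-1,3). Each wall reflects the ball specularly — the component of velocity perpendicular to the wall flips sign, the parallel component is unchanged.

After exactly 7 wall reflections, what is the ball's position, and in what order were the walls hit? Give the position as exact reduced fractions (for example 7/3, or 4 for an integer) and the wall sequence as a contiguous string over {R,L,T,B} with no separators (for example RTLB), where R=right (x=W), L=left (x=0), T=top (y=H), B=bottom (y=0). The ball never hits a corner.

Final position: (1/3,0)
Wall sequence: TBTBTLB

1. t=2/3 → T at (19/3,4); v=(-1,-3)
2. t=4/3 → B at (5,0); v=(-1,3)
3. t=4/3 → T at (11/3,4); v=(-1,-3)
4. t=4/3 → B at (7/3,0); v=(-1,3)
5. t=4/3 → T at (1,4); v=(-1,-3)
6. t=1 → L at (0,1); v=(1,-3)
7. t=1/3 → B at (1/3,0); v=(1,3)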